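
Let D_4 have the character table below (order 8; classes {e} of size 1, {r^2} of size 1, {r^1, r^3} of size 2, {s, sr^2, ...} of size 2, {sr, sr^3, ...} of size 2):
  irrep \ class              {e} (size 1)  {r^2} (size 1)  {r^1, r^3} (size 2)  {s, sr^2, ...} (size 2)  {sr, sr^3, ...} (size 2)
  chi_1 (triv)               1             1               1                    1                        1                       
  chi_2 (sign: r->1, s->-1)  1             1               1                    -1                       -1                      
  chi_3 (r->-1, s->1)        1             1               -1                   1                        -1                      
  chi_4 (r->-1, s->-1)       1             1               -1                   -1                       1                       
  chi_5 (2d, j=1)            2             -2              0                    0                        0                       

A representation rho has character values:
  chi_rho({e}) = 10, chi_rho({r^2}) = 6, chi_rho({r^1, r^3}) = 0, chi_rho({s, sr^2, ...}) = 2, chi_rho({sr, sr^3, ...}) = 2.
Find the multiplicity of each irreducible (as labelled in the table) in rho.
Multiplicities: chi_1: 3, chi_2: 1, chi_3: 2, chi_4: 2, chi_5: 1.

Reasoning: Use <chi_rho, chi> = (1/|G|) sum_C |C| * chi_rho(C) * conj(chi(C)) with |G| = 8 for each irreducible chi in the table:
  <chi_rho, chi_1> = (1/8)[1*(10)*conj(1) + 1*(6)*conj(1) + 2*(0)*conj(1) + 2*(2)*conj(1) + 2*(2)*conj(1)]
      = (1/8)[(10) + (6) + (0) + (4) + (4)] = 24/8 = 3
  <chi_rho, chi_2> = (1/8)[1*(10)*conj(1) + 1*(6)*conj(1) + 2*(0)*conj(1) + 2*(2)*conj(-1) + 2*(2)*conj(-1)]
      = (1/8)[(10) + (6) + (0) + (-4) + (-4)] = 8/8 = 1
  <chi_rho, chi_3> = (1/8)[1*(10)*conj(1) + 1*(6)*conj(1) + 2*(0)*conj(-1) + 2*(2)*conj(1) + 2*(2)*conj(-1)]
      = (1/8)[(10) + (6) + (0) + (4) + (-4)] = 16/8 = 2
  <chi_rho, chi_4> = (1/8)[1*(10)*conj(1) + 1*(6)*conj(1) + 2*(0)*conj(-1) + 2*(2)*conj(-1) + 2*(2)*conj(1)]
      = (1/8)[(10) + (6) + (0) + (-4) + (4)] = 16/8 = 2
  <chi_rho, chi_5> = (1/8)[1*(10)*conj(2) + 1*(6)*conj(-2) + 2*(0)*conj(0) + 2*(2)*conj(0) + 2*(2)*conj(0)]
      = (1/8)[(20) + (-12) + (0) + (0) + (0)] = 8/8 = 1
Dimension check: dim(rho) = sum (mult * dim) = 3*1 + 1*1 + 2*1 + 2*1 + 1*2 = 10 = chi_rho(e) = 10.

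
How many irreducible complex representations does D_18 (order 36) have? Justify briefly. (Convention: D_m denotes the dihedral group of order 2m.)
12

Why: The number of irreducible complex representations of a finite group equals its number of conjugacy classes. D_18 has 12 conjugacy classes (n/2 + 3 for n even), so D_18 (order 36) has exactly 12 irreducible complex representations.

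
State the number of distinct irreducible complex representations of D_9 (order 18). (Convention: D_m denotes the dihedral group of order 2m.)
6

Working: The number of irreducible complex representations of a finite group equals its number of conjugacy classes. D_9 has 6 conjugacy classes ((n+3)/2 for n odd), so D_9 (order 18) has exactly 6 irreducible complex representations.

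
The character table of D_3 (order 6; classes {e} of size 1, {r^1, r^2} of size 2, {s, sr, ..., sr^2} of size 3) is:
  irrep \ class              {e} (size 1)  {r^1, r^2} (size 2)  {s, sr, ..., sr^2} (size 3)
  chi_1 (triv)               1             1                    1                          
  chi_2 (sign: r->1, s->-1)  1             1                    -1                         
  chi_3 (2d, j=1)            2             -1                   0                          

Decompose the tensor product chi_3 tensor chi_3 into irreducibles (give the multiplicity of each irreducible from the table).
chi_3 tensor chi_3 = chi_1 + chi_2 + chi_3 (all other irreducibles have multiplicity 0).

Proof sketch: The character of a tensor product is the pointwise product (chi_3 * chi_3)(C) = chi_3(C) * chi_3(C):
  {e}: (2)*(2), {r^1, r^2}: (-1)*(-1), {s, sr, ..., sr^2}: (0)*(0)
so (chi_3 * chi_3) takes values
  {e} -> 4, {r^1, r^2} -> 1, {s, sr, ..., sr^2} -> 0.
Now take the inner product of this character with each irreducible chi from the table, <chi_3*chi_3, chi> = (1/6) sum_C |C| (chi_3*chi_3)(C) conj(chi(C)):
  <chi_3*chi_3, chi_1> = (1/6)[1*(4)*conj(1) + 2*(1)*conj(1) + 3*(0)*conj(1)]
      = (1/6)[(4) + (2) + (0)] = 6/6 = 1
  <chi_3*chi_3, chi_2> = (1/6)[1*(4)*conj(1) + 2*(1)*conj(1) + 3*(0)*conj(-1)]
      = (1/6)[(4) + (2) + (0)] = 6/6 = 1
  <chi_3*chi_3, chi_3> = (1/6)[1*(4)*conj(2) + 2*(1)*conj(-1) + 3*(0)*conj(0)]
      = (1/6)[(8) + (-2) + (0)] = 6/6 = 1
Hence the multiplicities are chi_1: 1, chi_2: 1, chi_3: 1. Dimension check: dim(chi_3)*dim(chi_3) = 2*2 = 4 and sum (mult * dim) = 1*1 + 1*1 + 1*2 = 4.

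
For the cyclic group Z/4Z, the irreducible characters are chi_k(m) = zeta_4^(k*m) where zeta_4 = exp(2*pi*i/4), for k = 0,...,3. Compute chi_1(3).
chi_1(3) = zeta_4^3 = -I

Proof sketch: chi_1(3) = zeta_4^(1*3) = zeta_4^3. Since zeta_4^4 = 1, this equals zeta_4^3 = exp(2*pi*i*3/4) = -I.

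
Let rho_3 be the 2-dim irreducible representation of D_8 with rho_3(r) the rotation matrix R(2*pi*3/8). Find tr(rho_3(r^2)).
chi_{rho_3}(r^2) = 2*cos(2*pi*3*2/8) = 0

rho_3(r^2) is rotation by angle 2*pi*3*2/8, whose trace is 2*cos(2*pi*3*2/8) = 0.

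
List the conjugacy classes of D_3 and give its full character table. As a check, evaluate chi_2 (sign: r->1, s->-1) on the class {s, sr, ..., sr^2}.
Conjugacy classes: {e} of size 1, {r^1, r^2} of size 2, {s, sr, ..., sr^2} of size 3.
Character table:
  irrep \ class              {e} (size 1)  {r^1, r^2} (size 2)  {s, sr, ..., sr^2} (size 3)
  chi_1 (triv)               1             1                    1                          
  chi_2 (sign: r->1, s->-1)  1             1                    -1                         
  chi_3 (2d, j=1)            2             -1                   0                          

Spot check: chi_2 (sign: r->1, s->-1) on {s, sr, ..., sr^2} = -1.

Working: D_3 has order 2*3 = 6 with 3 conjugacy classes, hence 3 irreducibles. Sum of squared dims 1 + 1 + 4 = 6 = |G|. Linear characters come from the abelianisation; the 2-dimensional irreps have character r^k -> 2*cos(2*pi*j*k/3), reflections -> 0.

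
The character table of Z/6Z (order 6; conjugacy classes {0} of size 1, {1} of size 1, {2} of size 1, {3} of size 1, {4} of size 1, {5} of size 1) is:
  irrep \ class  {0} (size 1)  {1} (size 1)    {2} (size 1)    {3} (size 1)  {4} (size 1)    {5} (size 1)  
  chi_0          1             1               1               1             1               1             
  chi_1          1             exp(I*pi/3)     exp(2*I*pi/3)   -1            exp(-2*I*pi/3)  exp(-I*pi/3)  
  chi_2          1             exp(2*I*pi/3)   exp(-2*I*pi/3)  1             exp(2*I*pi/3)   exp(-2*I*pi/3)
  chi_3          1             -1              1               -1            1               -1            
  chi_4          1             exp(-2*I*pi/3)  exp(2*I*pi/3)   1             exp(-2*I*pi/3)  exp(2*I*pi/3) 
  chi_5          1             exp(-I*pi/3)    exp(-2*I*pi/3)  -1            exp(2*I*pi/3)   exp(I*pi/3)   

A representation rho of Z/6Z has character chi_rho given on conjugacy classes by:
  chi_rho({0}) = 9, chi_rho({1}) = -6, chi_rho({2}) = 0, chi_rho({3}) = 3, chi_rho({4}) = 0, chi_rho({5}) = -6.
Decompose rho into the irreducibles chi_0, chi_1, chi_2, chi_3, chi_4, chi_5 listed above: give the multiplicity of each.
Multiplicities: chi_0: 0, chi_1: 0, chi_2: 3, chi_3: 3, chi_4: 3, chi_5: 0.

Argument: Use <chi_rho, chi> = (1/|G|) sum_C |C| * chi_rho(C) * conj(chi(C)) with |G| = 6 for each irreducible chi in the table:
  <chi_rho, chi_0> = (1/6)[1*(9)*conj(1) + 1*(-6)*conj(1) + 1*(0)*conj(1) + 1*(3)*conj(1) + 1*(0)*conj(1) + 1*(-6)*conj(1)]
      = (1/6)[(9) + (-6) + (0) + (3) + (0) + (-6)] = 0/6 = 0
  <chi_rho, chi_1> = (1/6)[1*(9)*conj(1) + 1*(-6)*conj(exp(I*pi/3)) + 1*(0)*conj(exp(2*I*pi/3)) + 1*(3)*conj(-1) + 1*(0)*conj(exp(-2*I*pi/3)) + 1*(-6)*conj(exp(-I*pi/3))]
      = (1/6)[(9) + (-3 - 3*exp(-I*pi/3) + 3*exp(I*pi/3)) + (0) + (-3) + (0) + (-3 - 3*exp(I*pi/3) + 3*exp(-I*pi/3))] = 0/6 = 0
  <chi_rho, chi_2> = (1/6)[1*(9)*conj(1) + 1*(-6)*conj(exp(2*I*pi/3)) + 1*(0)*conj(exp(-2*I*pi/3)) + 1*(3)*conj(1) + 1*(0)*conj(exp(2*I*pi/3)) + 1*(-6)*conj(exp(-2*I*pi/3))]
      = (1/6)[(9) + (3 + 3*exp(2*I*pi/3) - 3*exp(-2*I*pi/3)) + (0) + (3) + (0) + (3 + 3*exp(-2*I*pi/3) - 3*exp(2*I*pi/3))] = 18/6 = 3
  <chi_rho, chi_3> = (1/6)[1*(9)*conj(1) + 1*(-6)*conj(-1) + 1*(0)*conj(1) + 1*(3)*conj(-1) + 1*(0)*conj(1) + 1*(-6)*conj(-1)]
      = (1/6)[(9) + (6) + (0) + (-3) + (0) + (6)] = 18/6 = 3
  <chi_rho, chi_4> = (1/6)[1*(9)*conj(1) + 1*(-6)*conj(exp(-2*I*pi/3)) + 1*(0)*conj(exp(2*I*pi/3)) + 1*(3)*conj(1) + 1*(0)*conj(exp(-2*I*pi/3)) + 1*(-6)*conj(exp(2*I*pi/3))]
      = (1/6)[(9) + (3 + 3*exp(-2*I*pi/3) - 3*exp(2*I*pi/3)) + (0) + (3) + (0) + (3 + 3*exp(2*I*pi/3) - 3*exp(-2*I*pi/3))] = 18/6 = 3
  <chi_rho, chi_5> = (1/6)[1*(9)*conj(1) + 1*(-6)*conj(exp(-I*pi/3)) + 1*(0)*conj(exp(-2*I*pi/3)) + 1*(3)*conj(-1) + 1*(0)*conj(exp(2*I*pi/3)) + 1*(-6)*conj(exp(I*pi/3))]
      = (1/6)[(9) + (-3 - 3*exp(I*pi/3) + 3*exp(-I*pi/3)) + (0) + (-3) + (0) + (-3 - 3*exp(-I*pi/3) + 3*exp(I*pi/3))] = 0/6 = 0
(Exp terms are combined using exp(i*s)*conj(exp(i*t)) = exp(i*(s-t)), and sums of them are collapsed using the identity that for every m > 1 the m distinct m-th roots of unity sum to 0, e.g. 1 + exp(2*I*pi/3) + exp(-2*I*pi/3) = 0.)
Dimension check: dim(rho) = sum (mult * dim) = 0*1 + 0*1 + 3*1 + 3*1 + 3*1 + 0*1 = 9 = chi_rho(e) = 9.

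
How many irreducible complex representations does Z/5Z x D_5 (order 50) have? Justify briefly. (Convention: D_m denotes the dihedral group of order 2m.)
20

Solution. The number of irreducible complex representations of a finite group equals its number of conjugacy classes. For a direct product, #classes(G x H) = #classes(G) * #classes(H). Z/5Z has 5 classes (abelian), D_5 has 4 classes, so 5 * 4 = 20, so Z/5Z x D_5 (order 50) has exactly 20 irreducible complex representations.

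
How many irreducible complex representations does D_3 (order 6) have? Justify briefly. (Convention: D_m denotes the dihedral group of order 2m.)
3

Working: The number of irreducible complex representations of a finite group equals its number of conjugacy classes. D_3 has 3 conjugacy classes ((n+3)/2 for n odd), so D_3 (order 6) has exactly 3 irreducible complex representations.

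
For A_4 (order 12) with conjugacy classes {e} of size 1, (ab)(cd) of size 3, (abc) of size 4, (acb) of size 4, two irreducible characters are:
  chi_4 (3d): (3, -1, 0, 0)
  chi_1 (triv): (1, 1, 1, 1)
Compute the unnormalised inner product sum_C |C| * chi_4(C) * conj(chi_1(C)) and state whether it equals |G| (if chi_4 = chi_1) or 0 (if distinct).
Sum = 0; so <chi_4, chi_1> = 0 (distinct irreducibles are orthogonal).

Explanation: Compute term by term over conjugacy classes (|C| * chi_4(C) * conj(chi_1(C))):
  1*(3)*conj(1) + 3*(-1)*conj(1) + 4*(0)*conj(1) + 4*(0)*conj(1)
  = (3) + (-3) + (0) + (0)
  = 0.
(Exp terms are combined using exp(i*s)*conj(exp(i*t)) = exp(i*(s-t)), and sums of them are collapsed using the identity that for every m > 1 the m distinct m-th roots of unity sum to 0, e.g. 1 + exp(2*I*pi/3) + exp(-2*I*pi/3) = 0.)
Dividing by |G| = 12 gives 0/12 = 0, matching the row-orthogonality relation <chi_4, chi_1> = [chi_4 = chi_1].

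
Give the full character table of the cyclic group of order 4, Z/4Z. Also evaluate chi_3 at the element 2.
Character table of Z/4Z (irreps indexed chi_0,...,chi_3 with chi_k(m) = zeta_4^(k*m), zeta_4 = exp(2*pi*i/4)):
  irrep \ class  {0} (size 1)  {1} (size 1)  {2} (size 1)  {3} (size 1)
  chi_0          1             1             1             1           
  chi_1          1             I             -1            -I          
  chi_2          1             -1            1             -1          
  chi_3          1             -I            -1            I           

Spot check: chi_3(2) = zeta_4^(3*2) = zeta_4^6 = -1.

Justification: Z/4Z is abelian, so all 4 irreducible complex representations are 1-dimensional. They are given by chi_k(m) = zeta_4^(k*m) for k = 0,...,3. Row orthogonality: sum_m chi_k(m) conj(chi_l(m)) = 4 * [k = l].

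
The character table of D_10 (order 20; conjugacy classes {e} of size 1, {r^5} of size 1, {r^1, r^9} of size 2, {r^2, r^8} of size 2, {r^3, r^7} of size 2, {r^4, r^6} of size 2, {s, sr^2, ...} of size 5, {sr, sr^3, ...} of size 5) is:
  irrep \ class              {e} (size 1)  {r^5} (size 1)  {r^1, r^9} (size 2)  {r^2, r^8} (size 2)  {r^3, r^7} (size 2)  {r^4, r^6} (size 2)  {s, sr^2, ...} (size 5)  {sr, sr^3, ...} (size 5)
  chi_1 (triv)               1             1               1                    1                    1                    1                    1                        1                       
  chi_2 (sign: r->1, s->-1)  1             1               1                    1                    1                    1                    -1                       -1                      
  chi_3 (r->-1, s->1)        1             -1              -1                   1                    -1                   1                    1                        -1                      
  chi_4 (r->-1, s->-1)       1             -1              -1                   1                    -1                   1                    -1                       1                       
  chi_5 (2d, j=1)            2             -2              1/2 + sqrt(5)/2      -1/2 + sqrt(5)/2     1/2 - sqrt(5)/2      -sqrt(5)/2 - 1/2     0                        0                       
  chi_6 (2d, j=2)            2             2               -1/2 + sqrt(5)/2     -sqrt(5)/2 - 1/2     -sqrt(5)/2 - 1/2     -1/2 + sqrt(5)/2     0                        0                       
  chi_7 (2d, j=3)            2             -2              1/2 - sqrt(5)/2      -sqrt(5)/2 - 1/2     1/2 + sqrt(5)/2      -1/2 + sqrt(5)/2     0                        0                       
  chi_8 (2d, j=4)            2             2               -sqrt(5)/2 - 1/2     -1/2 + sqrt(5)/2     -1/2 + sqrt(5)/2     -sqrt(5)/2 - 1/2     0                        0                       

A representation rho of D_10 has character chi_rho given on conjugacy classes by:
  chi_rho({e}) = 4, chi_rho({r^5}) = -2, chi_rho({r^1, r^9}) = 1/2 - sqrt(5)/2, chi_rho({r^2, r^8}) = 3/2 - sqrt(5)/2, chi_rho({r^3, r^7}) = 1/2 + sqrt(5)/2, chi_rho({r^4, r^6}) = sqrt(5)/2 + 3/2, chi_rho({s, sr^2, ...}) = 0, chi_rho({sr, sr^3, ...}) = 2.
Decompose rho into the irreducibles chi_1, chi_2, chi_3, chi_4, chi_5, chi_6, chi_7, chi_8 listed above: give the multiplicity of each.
Multiplicities: chi_1: 1, chi_2: 0, chi_3: 0, chi_4: 1, chi_5: 0, chi_6: 0, chi_7: 1, chi_8: 0.

Details: Use <chi_rho, chi> = (1/|G|) sum_C |C| * chi_rho(C) * conj(chi(C)) with |G| = 20 for each irreducible chi in the table:
  <chi_rho, chi_1> = (1/20)[1*(4)*conj(1) + 1*(-2)*conj(1) + 2*(1/2 - sqrt(5)/2)*conj(1) + 2*(3/2 - sqrt(5)/2)*conj(1) + 2*(1/2 + sqrt(5)/2)*conj(1) + 2*(sqrt(5)/2 + 3/2)*conj(1) + 5*(0)*conj(1) + 5*(2)*conj(1)]
      = (1/20)[(4) + (-2) + (1 - sqrt(5)) + (3 - sqrt(5)) + (1 + sqrt(5)) + (sqrt(5) + 3) + (0) + (10)] = 20/20 = 1
  <chi_rho, chi_2> = (1/20)[1*(4)*conj(1) + 1*(-2)*conj(1) + 2*(1/2 - sqrt(5)/2)*conj(1) + 2*(3/2 - sqrt(5)/2)*conj(1) + 2*(1/2 + sqrt(5)/2)*conj(1) + 2*(sqrt(5)/2 + 3/2)*conj(1) + 5*(0)*conj(-1) + 5*(2)*conj(-1)]
      = (1/20)[(4) + (-2) + (1 - sqrt(5)) + (3 - sqrt(5)) + (1 + sqrt(5)) + (sqrt(5) + 3) + (0) + (-10)] = 0/20 = 0
  <chi_rho, chi_3> = (1/20)[1*(4)*conj(1) + 1*(-2)*conj(-1) + 2*(1/2 - sqrt(5)/2)*conj(-1) + 2*(3/2 - sqrt(5)/2)*conj(1) + 2*(1/2 + sqrt(5)/2)*conj(-1) + 2*(sqrt(5)/2 + 3/2)*conj(1) + 5*(0)*conj(1) + 5*(2)*conj(-1)]
      = (1/20)[(4) + (2) + (-1 + sqrt(5)) + (3 - sqrt(5)) + (-sqrt(5) - 1) + (sqrt(5) + 3) + (0) + (-10)] = 0/20 = 0
  <chi_rho, chi_4> = (1/20)[1*(4)*conj(1) + 1*(-2)*conj(-1) + 2*(1/2 - sqrt(5)/2)*conj(-1) + 2*(3/2 - sqrt(5)/2)*conj(1) + 2*(1/2 + sqrt(5)/2)*conj(-1) + 2*(sqrt(5)/2 + 3/2)*conj(1) + 5*(0)*conj(-1) + 5*(2)*conj(1)]
      = (1/20)[(4) + (2) + (-1 + sqrt(5)) + (3 - sqrt(5)) + (-sqrt(5) - 1) + (sqrt(5) + 3) + (0) + (10)] = 20/20 = 1
  <chi_rho, chi_5> = (1/20)[1*(4)*conj(2) + 1*(-2)*conj(-2) + 2*(1/2 - sqrt(5)/2)*conj(1/2 + sqrt(5)/2) + 2*(3/2 - sqrt(5)/2)*conj(-1/2 + sqrt(5)/2) + 2*(1/2 + sqrt(5)/2)*conj(1/2 - sqrt(5)/2) + 2*(sqrt(5)/2 + 3/2)*conj(-sqrt(5)/2 - 1/2) + 5*(0)*conj(0) + 5*(2)*conj(0)]
      = (1/20)[(8) + (4) + (-2) + (-4 + 2*sqrt(5)) + (-2) + (-2*sqrt(5) - 4) + (0) + (0)] = 0/20 = 0
  <chi_rho, chi_6> = (1/20)[1*(4)*conj(2) + 1*(-2)*conj(2) + 2*(1/2 - sqrt(5)/2)*conj(-1/2 + sqrt(5)/2) + 2*(3/2 - sqrt(5)/2)*conj(-sqrt(5)/2 - 1/2) + 2*(1/2 + sqrt(5)/2)*conj(-sqrt(5)/2 - 1/2) + 2*(sqrt(5)/2 + 3/2)*conj(-1/2 + sqrt(5)/2) + 5*(0)*conj(0) + 5*(2)*conj(0)]
      = (1/20)[(8) + (-4) + (-3 + sqrt(5)) + (1 - sqrt(5)) + (-3 - sqrt(5)) + (1 + sqrt(5)) + (0) + (0)] = 0/20 = 0
  <chi_rho, chi_7> = (1/20)[1*(4)*conj(2) + 1*(-2)*conj(-2) + 2*(1/2 - sqrt(5)/2)*conj(1/2 - sqrt(5)/2) + 2*(3/2 - sqrt(5)/2)*conj(-sqrt(5)/2 - 1/2) + 2*(1/2 + sqrt(5)/2)*conj(1/2 + sqrt(5)/2) + 2*(sqrt(5)/2 + 3/2)*conj(-1/2 + sqrt(5)/2) + 5*(0)*conj(0) + 5*(2)*conj(0)]
      = (1/20)[(8) + (4) + (3 - sqrt(5)) + (1 - sqrt(5)) + (sqrt(5) + 3) + (1 + sqrt(5)) + (0) + (0)] = 20/20 = 1
  <chi_rho, chi_8> = (1/20)[1*(4)*conj(2) + 1*(-2)*conj(2) + 2*(1/2 - sqrt(5)/2)*conj(-sqrt(5)/2 - 1/2) + 2*(3/2 - sqrt(5)/2)*conj(-1/2 + sqrt(5)/2) + 2*(1/2 + sqrt(5)/2)*conj(-1/2 + sqrt(5)/2) + 2*(sqrt(5)/2 + 3/2)*conj(-sqrt(5)/2 - 1/2) + 5*(0)*conj(0) + 5*(2)*conj(0)]
      = (1/20)[(8) + (-4) + (2) + (-4 + 2*sqrt(5)) + (2) + (-2*sqrt(5) - 4) + (0) + (0)] = 0/20 = 0
Dimension check: dim(rho) = sum (mult * dim) = 1*1 + 0*1 + 0*1 + 1*1 + 0*2 + 0*2 + 1*2 + 0*2 = 4 = chi_rho(e) = 4.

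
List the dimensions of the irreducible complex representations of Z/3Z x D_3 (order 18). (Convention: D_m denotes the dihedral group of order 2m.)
Dimensions: 1, 1, 1, 1, 1, 1, 2, 2, 2

Argument: There are 9 irreducibles (= number of conjugacy classes). Their dimensions d_i satisfy sum d_i^2 = |G| = 18: 1 + 1 + 1 + 1 + 1 + 1 + 4 + 4 + 4 = 18. (For the product with Z/3Z: each of the 3 1-dim characters of Z/3Z tensors with each irrep of D_3, giving 3 copies of each D_3-dimension.)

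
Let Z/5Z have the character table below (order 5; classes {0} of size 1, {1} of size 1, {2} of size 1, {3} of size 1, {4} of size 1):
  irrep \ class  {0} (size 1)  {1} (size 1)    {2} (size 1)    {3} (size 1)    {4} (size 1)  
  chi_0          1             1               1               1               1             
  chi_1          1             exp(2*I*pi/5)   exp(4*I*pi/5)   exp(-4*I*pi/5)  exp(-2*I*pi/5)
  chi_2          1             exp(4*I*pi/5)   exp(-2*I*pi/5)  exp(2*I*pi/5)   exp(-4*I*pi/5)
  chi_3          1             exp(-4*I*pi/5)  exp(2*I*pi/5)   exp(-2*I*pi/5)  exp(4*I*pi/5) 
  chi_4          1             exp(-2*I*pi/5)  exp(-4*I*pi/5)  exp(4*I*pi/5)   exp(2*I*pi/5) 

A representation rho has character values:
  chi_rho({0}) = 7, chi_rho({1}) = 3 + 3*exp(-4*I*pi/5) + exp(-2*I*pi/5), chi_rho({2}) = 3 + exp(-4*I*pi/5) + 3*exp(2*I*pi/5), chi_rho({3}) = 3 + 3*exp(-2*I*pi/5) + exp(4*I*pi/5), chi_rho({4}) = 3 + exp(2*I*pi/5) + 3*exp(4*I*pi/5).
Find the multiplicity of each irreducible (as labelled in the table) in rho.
Multiplicities: chi_0: 3, chi_1: 0, chi_2: 0, chi_3: 3, chi_4: 1.

Why: Use <chi_rho, chi> = (1/|G|) sum_C |C| * chi_rho(C) * conj(chi(C)) with |G| = 5 for each irreducible chi in the table:
  <chi_rho, chi_0> = (1/5)[1*(7)*conj(1) + 1*(3 + 3*exp(-4*I*pi/5) + exp(-2*I*pi/5))*conj(1) + 1*(3 + exp(-4*I*pi/5) + 3*exp(2*I*pi/5))*conj(1) + 1*(3 + 3*exp(-2*I*pi/5) + exp(4*I*pi/5))*conj(1) + 1*(3 + exp(2*I*pi/5) + 3*exp(4*I*pi/5))*conj(1)]
      = (1/5)[(7) + (3 + 3*exp(-4*I*pi/5) + exp(-2*I*pi/5)) + (3 + exp(-4*I*pi/5) + 3*exp(2*I*pi/5)) + (3 + 3*exp(-2*I*pi/5) + exp(4*I*pi/5)) + (3 + exp(2*I*pi/5) + 3*exp(4*I*pi/5))] = 15/5 = 3
  <chi_rho, chi_1> = (1/5)[1*(7)*conj(1) + 1*(3 + 3*exp(-4*I*pi/5) + exp(-2*I*pi/5))*conj(exp(2*I*pi/5)) + 1*(3 + exp(-4*I*pi/5) + 3*exp(2*I*pi/5))*conj(exp(4*I*pi/5)) + 1*(3 + 3*exp(-2*I*pi/5) + exp(4*I*pi/5))*conj(exp(-4*I*pi/5)) + 1*(3 + exp(2*I*pi/5) + 3*exp(4*I*pi/5))*conj(exp(-2*I*pi/5))]
      = (1/5)[(7) + (3*exp(-2*I*pi/5) + exp(-4*I*pi/5) + 3*exp(4*I*pi/5)) + (3*exp(-2*I*pi/5) + 3*exp(-4*I*pi/5) + exp(2*I*pi/5)) + (exp(-2*I*pi/5) + 3*exp(4*I*pi/5) + 3*exp(2*I*pi/5)) + (3*exp(-4*I*pi/5) + exp(4*I*pi/5) + 3*exp(2*I*pi/5))] = 0/5 = 0
  <chi_rho, chi_2> = (1/5)[1*(7)*conj(1) + 1*(3 + 3*exp(-4*I*pi/5) + exp(-2*I*pi/5))*conj(exp(4*I*pi/5)) + 1*(3 + exp(-4*I*pi/5) + 3*exp(2*I*pi/5))*conj(exp(-2*I*pi/5)) + 1*(3 + 3*exp(-2*I*pi/5) + exp(4*I*pi/5))*conj(exp(2*I*pi/5)) + 1*(3 + exp(2*I*pi/5) + 3*exp(4*I*pi/5))*conj(exp(-4*I*pi/5))]
      = (1/5)[(7) + (3*exp(-4*I*pi/5) + exp(4*I*pi/5) + 3*exp(2*I*pi/5)) + (exp(-2*I*pi/5) + 3*exp(4*I*pi/5) + 3*exp(2*I*pi/5)) + (3*exp(-2*I*pi/5) + 3*exp(-4*I*pi/5) + exp(2*I*pi/5)) + (3*exp(-2*I*pi/5) + exp(-4*I*pi/5) + 3*exp(4*I*pi/5))] = 0/5 = 0
  <chi_rho, chi_3> = (1/5)[1*(7)*conj(1) + 1*(3 + 3*exp(-4*I*pi/5) + exp(-2*I*pi/5))*conj(exp(-4*I*pi/5)) + 1*(3 + exp(-4*I*pi/5) + 3*exp(2*I*pi/5))*conj(exp(2*I*pi/5)) + 1*(3 + 3*exp(-2*I*pi/5) + exp(4*I*pi/5))*conj(exp(-2*I*pi/5)) + 1*(3 + exp(2*I*pi/5) + 3*exp(4*I*pi/5))*conj(exp(4*I*pi/5))]
      = (1/5)[(7) + (3 + exp(2*I*pi/5) + 3*exp(4*I*pi/5)) + (3 + 3*exp(-2*I*pi/5) + exp(4*I*pi/5)) + (3 + exp(-4*I*pi/5) + 3*exp(2*I*pi/5)) + (3 + 3*exp(-4*I*pi/5) + exp(-2*I*pi/5))] = 15/5 = 3
  <chi_rho, chi_4> = (1/5)[1*(7)*conj(1) + 1*(3 + 3*exp(-4*I*pi/5) + exp(-2*I*pi/5))*conj(exp(-2*I*pi/5)) + 1*(3 + exp(-4*I*pi/5) + 3*exp(2*I*pi/5))*conj(exp(-4*I*pi/5)) + 1*(3 + 3*exp(-2*I*pi/5) + exp(4*I*pi/5))*conj(exp(4*I*pi/5)) + 1*(3 + exp(2*I*pi/5) + 3*exp(4*I*pi/5))*conj(exp(2*I*pi/5))]
      = (1/5)[(7) + (1 + 3*exp(-2*I*pi/5) + 3*exp(2*I*pi/5)) + (1 + 3*exp(-4*I*pi/5) + 3*exp(4*I*pi/5)) + (1 + 3*exp(-4*I*pi/5) + 3*exp(4*I*pi/5)) + (1 + 3*exp(-2*I*pi/5) + 3*exp(2*I*pi/5))] = 5/5 = 1
(Exp terms are combined using exp(i*s)*conj(exp(i*t)) = exp(i*(s-t)), and sums of them are collapsed using the identity that for every m > 1 the m distinct m-th roots of unity sum to 0, e.g. 1 + exp(2*I*pi/3) + exp(-2*I*pi/3) = 0.)
Dimension check: dim(rho) = sum (mult * dim) = 3*1 + 0*1 + 0*1 + 3*1 + 1*1 = 7 = chi_rho(e) = 7.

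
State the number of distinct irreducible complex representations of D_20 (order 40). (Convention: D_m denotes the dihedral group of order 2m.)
13

Details: The number of irreducible complex representations of a finite group equals its number of conjugacy classes. D_20 has 13 conjugacy classes (n/2 + 3 for n even), so D_20 (order 40) has exactly 13 irreducible complex representations.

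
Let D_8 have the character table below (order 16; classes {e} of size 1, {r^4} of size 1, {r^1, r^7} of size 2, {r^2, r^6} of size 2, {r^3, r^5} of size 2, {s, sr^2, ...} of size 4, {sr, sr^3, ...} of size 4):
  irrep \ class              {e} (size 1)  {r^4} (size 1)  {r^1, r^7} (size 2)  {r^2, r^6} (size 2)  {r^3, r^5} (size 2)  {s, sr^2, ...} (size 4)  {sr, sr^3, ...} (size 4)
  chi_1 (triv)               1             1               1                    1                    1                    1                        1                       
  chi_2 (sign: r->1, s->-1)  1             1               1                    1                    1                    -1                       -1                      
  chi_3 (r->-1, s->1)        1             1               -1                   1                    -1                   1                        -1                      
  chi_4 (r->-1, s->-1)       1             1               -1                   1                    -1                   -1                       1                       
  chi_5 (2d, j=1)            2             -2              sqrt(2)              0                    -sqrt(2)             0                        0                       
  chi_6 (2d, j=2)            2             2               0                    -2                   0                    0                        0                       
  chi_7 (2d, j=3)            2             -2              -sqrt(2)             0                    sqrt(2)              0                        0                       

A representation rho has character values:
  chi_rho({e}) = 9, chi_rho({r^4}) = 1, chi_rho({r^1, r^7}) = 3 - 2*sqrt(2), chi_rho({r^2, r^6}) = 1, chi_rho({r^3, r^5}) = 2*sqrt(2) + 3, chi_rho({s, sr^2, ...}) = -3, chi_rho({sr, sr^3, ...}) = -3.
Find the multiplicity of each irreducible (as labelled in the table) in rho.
Multiplicities: chi_1: 0, chi_2: 3, chi_3: 0, chi_4: 0, chi_5: 0, chi_6: 1, chi_7: 2.

Justification: Use <chi_rho, chi> = (1/|G|) sum_C |C| * chi_rho(C) * conj(chi(C)) with |G| = 16 for each irreducible chi in the table:
  <chi_rho, chi_1> = (1/16)[1*(9)*conj(1) + 1*(1)*conj(1) + 2*(3 - 2*sqrt(2))*conj(1) + 2*(1)*conj(1) + 2*(2*sqrt(2) + 3)*conj(1) + 4*(-3)*conj(1) + 4*(-3)*conj(1)]
      = (1/16)[(9) + (1) + (6 - 4*sqrt(2)) + (2) + (4*sqrt(2) + 6) + (-12) + (-12)] = 0/16 = 0
  <chi_rho, chi_2> = (1/16)[1*(9)*conj(1) + 1*(1)*conj(1) + 2*(3 - 2*sqrt(2))*conj(1) + 2*(1)*conj(1) + 2*(2*sqrt(2) + 3)*conj(1) + 4*(-3)*conj(-1) + 4*(-3)*conj(-1)]
      = (1/16)[(9) + (1) + (6 - 4*sqrt(2)) + (2) + (4*sqrt(2) + 6) + (12) + (12)] = 48/16 = 3
  <chi_rho, chi_3> = (1/16)[1*(9)*conj(1) + 1*(1)*conj(1) + 2*(3 - 2*sqrt(2))*conj(-1) + 2*(1)*conj(1) + 2*(2*sqrt(2) + 3)*conj(-1) + 4*(-3)*conj(1) + 4*(-3)*conj(-1)]
      = (1/16)[(9) + (1) + (-6 + 4*sqrt(2)) + (2) + (-6 - 4*sqrt(2)) + (-12) + (12)] = 0/16 = 0
  <chi_rho, chi_4> = (1/16)[1*(9)*conj(1) + 1*(1)*conj(1) + 2*(3 - 2*sqrt(2))*conj(-1) + 2*(1)*conj(1) + 2*(2*sqrt(2) + 3)*conj(-1) + 4*(-3)*conj(-1) + 4*(-3)*conj(1)]
      = (1/16)[(9) + (1) + (-6 + 4*sqrt(2)) + (2) + (-6 - 4*sqrt(2)) + (12) + (-12)] = 0/16 = 0
  <chi_rho, chi_5> = (1/16)[1*(9)*conj(2) + 1*(1)*conj(-2) + 2*(3 - 2*sqrt(2))*conj(sqrt(2)) + 2*(1)*conj(0) + 2*(2*sqrt(2) + 3)*conj(-sqrt(2)) + 4*(-3)*conj(0) + 4*(-3)*conj(0)]
      = (1/16)[(18) + (-2) + (-8 + 6*sqrt(2)) + (0) + (-6*sqrt(2) - 8) + (0) + (0)] = 0/16 = 0
  <chi_rho, chi_6> = (1/16)[1*(9)*conj(2) + 1*(1)*conj(2) + 2*(3 - 2*sqrt(2))*conj(0) + 2*(1)*conj(-2) + 2*(2*sqrt(2) + 3)*conj(0) + 4*(-3)*conj(0) + 4*(-3)*conj(0)]
      = (1/16)[(18) + (2) + (0) + (-4) + (0) + (0) + (0)] = 16/16 = 1
  <chi_rho, chi_7> = (1/16)[1*(9)*conj(2) + 1*(1)*conj(-2) + 2*(3 - 2*sqrt(2))*conj(-sqrt(2)) + 2*(1)*conj(0) + 2*(2*sqrt(2) + 3)*conj(sqrt(2)) + 4*(-3)*conj(0) + 4*(-3)*conj(0)]
      = (1/16)[(18) + (-2) + (8 - 6*sqrt(2)) + (0) + (8 + 6*sqrt(2)) + (0) + (0)] = 32/16 = 2
Dimension check: dim(rho) = sum (mult * dim) = 0*1 + 3*1 + 0*1 + 0*1 + 0*2 + 1*2 + 2*2 = 9 = chi_rho(e) = 9.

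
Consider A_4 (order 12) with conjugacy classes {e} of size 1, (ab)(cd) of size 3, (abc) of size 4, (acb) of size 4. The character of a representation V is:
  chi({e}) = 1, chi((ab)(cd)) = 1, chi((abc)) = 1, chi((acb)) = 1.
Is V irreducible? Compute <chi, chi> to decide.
Irreducible: <chi, chi> = 1.

<chi, chi> = (1/|G|) sum_C |C| * |chi(C)|^2 = (1/12)[1*|1|^2 + 3*|1|^2 + 4*|1|^2 + 4*|1|^2]
  = (1/12)[(1) + (3) + (4) + (4)] = 12/12 = 1.
(Exp terms are combined using exp(i*s)*conj(exp(i*t)) = exp(i*(s-t)), and sums of them are collapsed using the identity that for every m > 1 the m distinct m-th roots of unity sum to 0, e.g. 1 + exp(2*I*pi/3) + exp(-2*I*pi/3) = 0.)
A character is irreducible iff <chi, chi> = 1, so this representation is irreducible.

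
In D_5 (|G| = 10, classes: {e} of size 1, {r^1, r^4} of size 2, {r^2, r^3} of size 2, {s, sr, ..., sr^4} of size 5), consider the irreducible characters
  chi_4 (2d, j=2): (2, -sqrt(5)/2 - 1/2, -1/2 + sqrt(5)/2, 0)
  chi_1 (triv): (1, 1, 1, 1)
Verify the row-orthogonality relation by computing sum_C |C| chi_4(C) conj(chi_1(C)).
Sum = 0; so <chi_4, chi_1> = 0 (distinct irreducibles are orthogonal).

Solution. Compute term by term over conjugacy classes (|C| * chi_4(C) * conj(chi_1(C))):
  1*(2)*conj(1) + 2*(-sqrt(5)/2 - 1/2)*conj(1) + 2*(-1/2 + sqrt(5)/2)*conj(1) + 5*(0)*conj(1)
  = (2) + (-sqrt(5) - 1) + (-1 + sqrt(5)) + (0)
  = 0.
Dividing by |G| = 10 gives 0/10 = 0, matching the row-orthogonality relation <chi_4, chi_1> = [chi_4 = chi_1].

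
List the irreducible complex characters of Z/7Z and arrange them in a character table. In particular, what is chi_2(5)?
Character table of Z/7Z (irreps indexed chi_0,...,chi_6 with chi_k(m) = zeta_7^(k*m), zeta_7 = exp(2*pi*i/7)):
  irrep \ class  {0} (size 1)  {1} (size 1)    {2} (size 1)    {3} (size 1)    {4} (size 1)    {5} (size 1)    {6} (size 1)  
  chi_0          1             1               1               1               1               1               1             
  chi_1          1             exp(2*I*pi/7)   exp(4*I*pi/7)   exp(6*I*pi/7)   exp(-6*I*pi/7)  exp(-4*I*pi/7)  exp(-2*I*pi/7)
  chi_2          1             exp(4*I*pi/7)   exp(-6*I*pi/7)  exp(-2*I*pi/7)  exp(2*I*pi/7)   exp(6*I*pi/7)   exp(-4*I*pi/7)
  chi_3          1             exp(6*I*pi/7)   exp(-2*I*pi/7)  exp(4*I*pi/7)   exp(-4*I*pi/7)  exp(2*I*pi/7)   exp(-6*I*pi/7)
  chi_4          1             exp(-6*I*pi/7)  exp(2*I*pi/7)   exp(-4*I*pi/7)  exp(4*I*pi/7)   exp(-2*I*pi/7)  exp(6*I*pi/7) 
  chi_5          1             exp(-4*I*pi/7)  exp(6*I*pi/7)   exp(2*I*pi/7)   exp(-2*I*pi/7)  exp(-6*I*pi/7)  exp(4*I*pi/7) 
  chi_6          1             exp(-2*I*pi/7)  exp(-4*I*pi/7)  exp(-6*I*pi/7)  exp(6*I*pi/7)   exp(4*I*pi/7)   exp(2*I*pi/7) 

Spot check: chi_2(5) = zeta_7^(2*5) = zeta_7^10 = exp(6*I*pi/7).

Argument: Z/7Z is abelian, so all 7 irreducible complex representations are 1-dimensional. They are given by chi_k(m) = zeta_7^(k*m) for k = 0,...,6. Row orthogonality: sum_m chi_k(m) conj(chi_l(m)) = 7 * [k = l].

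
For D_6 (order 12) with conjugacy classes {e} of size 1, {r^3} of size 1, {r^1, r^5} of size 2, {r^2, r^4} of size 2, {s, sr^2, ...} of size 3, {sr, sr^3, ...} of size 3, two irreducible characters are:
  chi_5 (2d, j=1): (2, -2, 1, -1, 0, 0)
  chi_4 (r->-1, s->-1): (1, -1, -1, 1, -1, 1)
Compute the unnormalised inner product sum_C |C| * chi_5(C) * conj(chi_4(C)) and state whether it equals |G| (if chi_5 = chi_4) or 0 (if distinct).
Sum = 0; so <chi_5, chi_4> = 0 (distinct irreducibles are orthogonal).

Proof sketch: Compute term by term over conjugacy classes (|C| * chi_5(C) * conj(chi_4(C))):
  1*(2)*conj(1) + 1*(-2)*conj(-1) + 2*(1)*conj(-1) + 2*(-1)*conj(1) + 3*(0)*conj(-1) + 3*(0)*conj(1)
  = (2) + (2) + (-2) + (-2) + (0) + (0)
  = 0.
Dividing by |G| = 12 gives 0/12 = 0, matching the row-orthogonality relation <chi_5, chi_4> = [chi_5 = chi_4].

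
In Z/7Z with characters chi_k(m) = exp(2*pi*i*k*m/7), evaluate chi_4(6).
chi_4(6) = zeta_7^24 = exp(6*I*pi/7)

chi_4(6) = zeta_7^(4*6) = zeta_7^24. Since zeta_7^7 = 1, this equals zeta_7^3 = exp(2*pi*i*3/7) = exp(6*I*pi/7).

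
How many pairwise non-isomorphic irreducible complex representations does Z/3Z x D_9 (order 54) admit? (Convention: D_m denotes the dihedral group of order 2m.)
18

Proof sketch: The number of irreducible complex representations of a finite group equals its number of conjugacy classes. For a direct product, #classes(G x H) = #classes(G) * #classes(H). Z/3Z has 3 classes (abelian), D_9 has 6 classes, so 3 * 6 = 18, so Z/3Z x D_9 (order 54) has exactly 18 irreducible complex representations.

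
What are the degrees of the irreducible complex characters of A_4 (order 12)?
Dimensions: 1, 1, 1, 3

Working: There are 4 irreducibles (= number of conjugacy classes). Their dimensions d_i satisfy sum d_i^2 = |G| = 12: 1 + 1 + 1 + 9 = 12.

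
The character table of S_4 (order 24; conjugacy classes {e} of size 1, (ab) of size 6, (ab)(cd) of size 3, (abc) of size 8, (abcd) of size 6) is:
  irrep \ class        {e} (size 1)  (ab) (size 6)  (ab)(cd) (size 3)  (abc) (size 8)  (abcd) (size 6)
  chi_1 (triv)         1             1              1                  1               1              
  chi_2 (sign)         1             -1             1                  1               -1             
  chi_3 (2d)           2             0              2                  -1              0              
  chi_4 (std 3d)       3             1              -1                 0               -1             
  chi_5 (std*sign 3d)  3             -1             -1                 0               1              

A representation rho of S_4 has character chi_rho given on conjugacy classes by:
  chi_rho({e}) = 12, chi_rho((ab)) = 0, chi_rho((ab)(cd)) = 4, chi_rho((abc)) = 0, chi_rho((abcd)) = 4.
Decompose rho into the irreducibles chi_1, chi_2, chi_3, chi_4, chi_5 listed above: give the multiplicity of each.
Multiplicities: chi_1: 2, chi_2: 0, chi_3: 2, chi_4: 0, chi_5: 2.

Why: Use <chi_rho, chi> = (1/|G|) sum_C |C| * chi_rho(C) * conj(chi(C)) with |G| = 24 for each irreducible chi in the table:
  <chi_rho, chi_1> = (1/24)[1*(12)*conj(1) + 6*(0)*conj(1) + 3*(4)*conj(1) + 8*(0)*conj(1) + 6*(4)*conj(1)]
      = (1/24)[(12) + (0) + (12) + (0) + (24)] = 48/24 = 2
  <chi_rho, chi_2> = (1/24)[1*(12)*conj(1) + 6*(0)*conj(-1) + 3*(4)*conj(1) + 8*(0)*conj(1) + 6*(4)*conj(-1)]
      = (1/24)[(12) + (0) + (12) + (0) + (-24)] = 0/24 = 0
  <chi_rho, chi_3> = (1/24)[1*(12)*conj(2) + 6*(0)*conj(0) + 3*(4)*conj(2) + 8*(0)*conj(-1) + 6*(4)*conj(0)]
      = (1/24)[(24) + (0) + (24) + (0) + (0)] = 48/24 = 2
  <chi_rho, chi_4> = (1/24)[1*(12)*conj(3) + 6*(0)*conj(1) + 3*(4)*conj(-1) + 8*(0)*conj(0) + 6*(4)*conj(-1)]
      = (1/24)[(36) + (0) + (-12) + (0) + (-24)] = 0/24 = 0
  <chi_rho, chi_5> = (1/24)[1*(12)*conj(3) + 6*(0)*conj(-1) + 3*(4)*conj(-1) + 8*(0)*conj(0) + 6*(4)*conj(1)]
      = (1/24)[(36) + (0) + (-12) + (0) + (24)] = 48/24 = 2
Dimension check: dim(rho) = sum (mult * dim) = 2*1 + 0*1 + 2*2 + 0*3 + 2*3 = 12 = chi_rho(e) = 12.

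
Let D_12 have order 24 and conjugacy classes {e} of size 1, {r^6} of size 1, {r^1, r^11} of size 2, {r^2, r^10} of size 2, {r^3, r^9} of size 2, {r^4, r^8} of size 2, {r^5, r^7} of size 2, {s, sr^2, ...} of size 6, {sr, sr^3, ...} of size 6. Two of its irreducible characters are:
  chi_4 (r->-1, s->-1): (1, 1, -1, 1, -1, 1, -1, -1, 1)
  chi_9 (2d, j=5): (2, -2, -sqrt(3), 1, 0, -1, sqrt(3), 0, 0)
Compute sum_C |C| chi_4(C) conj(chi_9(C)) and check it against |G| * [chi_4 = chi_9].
Sum = 0; so <chi_4, chi_9> = 0 (distinct irreducibles are orthogonal).

Working: Compute term by term over conjugacy classes (|C| * chi_4(C) * conj(chi_9(C))):
  1*(1)*conj(2) + 1*(1)*conj(-2) + 2*(-1)*conj(-sqrt(3)) + 2*(1)*conj(1) + 2*(-1)*conj(0) + 2*(1)*conj(-1) + 2*(-1)*conj(sqrt(3)) + 6*(-1)*conj(0) + 6*(1)*conj(0)
  = (2) + (-2) + (2*sqrt(3)) + (2) + (0) + (-2) + (-2*sqrt(3)) + (0) + (0)
  = 0.
Dividing by |G| = 24 gives 0/24 = 0, matching the row-orthogonality relation <chi_4, chi_9> = [chi_4 = chi_9].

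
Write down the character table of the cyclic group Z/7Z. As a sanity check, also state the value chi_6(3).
Character table of Z/7Z (irreps indexed chi_0,...,chi_6 with chi_k(m) = zeta_7^(k*m), zeta_7 = exp(2*pi*i/7)):
  irrep \ class  {0} (size 1)  {1} (size 1)    {2} (size 1)    {3} (size 1)    {4} (size 1)    {5} (size 1)    {6} (size 1)  
  chi_0          1             1               1               1               1               1               1             
  chi_1          1             exp(2*I*pi/7)   exp(4*I*pi/7)   exp(6*I*pi/7)   exp(-6*I*pi/7)  exp(-4*I*pi/7)  exp(-2*I*pi/7)
  chi_2          1             exp(4*I*pi/7)   exp(-6*I*pi/7)  exp(-2*I*pi/7)  exp(2*I*pi/7)   exp(6*I*pi/7)   exp(-4*I*pi/7)
  chi_3          1             exp(6*I*pi/7)   exp(-2*I*pi/7)  exp(4*I*pi/7)   exp(-4*I*pi/7)  exp(2*I*pi/7)   exp(-6*I*pi/7)
  chi_4          1             exp(-6*I*pi/7)  exp(2*I*pi/7)   exp(-4*I*pi/7)  exp(4*I*pi/7)   exp(-2*I*pi/7)  exp(6*I*pi/7) 
  chi_5          1             exp(-4*I*pi/7)  exp(6*I*pi/7)   exp(2*I*pi/7)   exp(-2*I*pi/7)  exp(-6*I*pi/7)  exp(4*I*pi/7) 
  chi_6          1             exp(-2*I*pi/7)  exp(-4*I*pi/7)  exp(-6*I*pi/7)  exp(6*I*pi/7)   exp(4*I*pi/7)   exp(2*I*pi/7) 

Spot check: chi_6(3) = zeta_7^(6*3) = zeta_7^18 = exp(-6*I*pi/7).

Derivation: Z/7Z is abelian, so all 7 irreducible complex representations are 1-dimensional. They are given by chi_k(m) = zeta_7^(k*m) for k = 0,...,6. Row orthogonality: sum_m chi_k(m) conj(chi_l(m)) = 7 * [k = l].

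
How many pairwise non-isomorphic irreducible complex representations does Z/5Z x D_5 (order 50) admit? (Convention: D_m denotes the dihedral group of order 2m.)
20

Details: The number of irreducible complex representations of a finite group equals its number of conjugacy classes. For a direct product, #classes(G x H) = #classes(G) * #classes(H). Z/5Z has 5 classes (abelian), D_5 has 4 classes, so 5 * 4 = 20, so Z/5Z x D_5 (order 50) has exactly 20 irreducible complex representations.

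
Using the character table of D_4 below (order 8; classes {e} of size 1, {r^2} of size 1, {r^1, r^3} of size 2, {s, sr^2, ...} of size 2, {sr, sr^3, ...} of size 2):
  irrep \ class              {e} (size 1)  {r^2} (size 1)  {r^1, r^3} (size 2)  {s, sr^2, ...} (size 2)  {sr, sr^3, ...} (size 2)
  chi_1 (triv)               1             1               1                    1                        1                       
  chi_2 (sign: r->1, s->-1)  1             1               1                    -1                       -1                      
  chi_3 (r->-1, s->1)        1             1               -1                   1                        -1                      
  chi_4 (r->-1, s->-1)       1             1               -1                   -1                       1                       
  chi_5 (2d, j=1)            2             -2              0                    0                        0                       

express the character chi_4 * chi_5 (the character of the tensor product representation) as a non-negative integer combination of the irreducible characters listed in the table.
chi_4 tensor chi_5 = chi_5 (all other irreducibles have multiplicity 0).

Working: The character of a tensor product is the pointwise product (chi_4 * chi_5)(C) = chi_4(C) * chi_5(C):
  {e}: (1)*(2), {r^2}: (1)*(-2), {r^1, r^3}: (-1)*(0), {s, sr^2, ...}: (-1)*(0), {sr, sr^3, ...}: (1)*(0)
so (chi_4 * chi_5) takes values
  {e} -> 2, {r^2} -> -2, {r^1, r^3} -> 0, {s, sr^2, ...} -> 0, {sr, sr^3, ...} -> 0.
Now take the inner product of this character with each irreducible chi from the table, <chi_4*chi_5, chi> = (1/8) sum_C |C| (chi_4*chi_5)(C) conj(chi(C)):
  <chi_4*chi_5, chi_1> = (1/8)[1*(2)*conj(1) + 1*(-2)*conj(1) + 2*(0)*conj(1) + 2*(0)*conj(1) + 2*(0)*conj(1)]
      = (1/8)[(2) + (-2) + (0) + (0) + (0)] = 0/8 = 0
  <chi_4*chi_5, chi_2> = (1/8)[1*(2)*conj(1) + 1*(-2)*conj(1) + 2*(0)*conj(1) + 2*(0)*conj(-1) + 2*(0)*conj(-1)]
      = (1/8)[(2) + (-2) + (0) + (0) + (0)] = 0/8 = 0
  <chi_4*chi_5, chi_3> = (1/8)[1*(2)*conj(1) + 1*(-2)*conj(1) + 2*(0)*conj(-1) + 2*(0)*conj(1) + 2*(0)*conj(-1)]
      = (1/8)[(2) + (-2) + (0) + (0) + (0)] = 0/8 = 0
  <chi_4*chi_5, chi_4> = (1/8)[1*(2)*conj(1) + 1*(-2)*conj(1) + 2*(0)*conj(-1) + 2*(0)*conj(-1) + 2*(0)*conj(1)]
      = (1/8)[(2) + (-2) + (0) + (0) + (0)] = 0/8 = 0
  <chi_4*chi_5, chi_5> = (1/8)[1*(2)*conj(2) + 1*(-2)*conj(-2) + 2*(0)*conj(0) + 2*(0)*conj(0) + 2*(0)*conj(0)]
      = (1/8)[(4) + (4) + (0) + (0) + (0)] = 8/8 = 1
Hence the multiplicities are chi_5: 1. Dimension check: dim(chi_4)*dim(chi_5) = 1*2 = 2 and sum (mult * dim) = 1*2 = 2.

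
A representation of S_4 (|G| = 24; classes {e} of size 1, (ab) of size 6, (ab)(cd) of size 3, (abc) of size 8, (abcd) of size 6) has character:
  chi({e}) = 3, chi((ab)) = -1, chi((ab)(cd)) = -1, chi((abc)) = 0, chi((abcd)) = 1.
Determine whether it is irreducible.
Irreducible: <chi, chi> = 1.

Details: <chi, chi> = (1/|G|) sum_C |C| * |chi(C)|^2 = (1/24)[1*|3|^2 + 6*|-1|^2 + 3*|-1|^2 + 8*|0|^2 + 6*|1|^2]
  = (1/24)[(9) + (6) + (3) + (0) + (6)] = 24/24 = 1.
A character is irreducible iff <chi, chi> = 1, so this representation is irreducible.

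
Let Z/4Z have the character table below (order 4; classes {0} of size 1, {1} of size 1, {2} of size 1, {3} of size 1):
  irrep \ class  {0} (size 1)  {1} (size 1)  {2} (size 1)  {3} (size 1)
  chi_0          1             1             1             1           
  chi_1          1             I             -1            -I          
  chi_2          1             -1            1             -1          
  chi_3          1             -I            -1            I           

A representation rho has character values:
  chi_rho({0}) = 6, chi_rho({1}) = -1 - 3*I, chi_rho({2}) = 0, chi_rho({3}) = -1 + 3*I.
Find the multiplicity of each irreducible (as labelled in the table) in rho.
Multiplicities: chi_0: 1, chi_1: 0, chi_2: 2, chi_3: 3.

Reasoning: Use <chi_rho, chi> = (1/|G|) sum_C |C| * chi_rho(C) * conj(chi(C)) with |G| = 4 for each irreducible chi in the table:
  <chi_rho, chi_0> = (1/4)[1*(6)*conj(1) + 1*(-1 - 3*I)*conj(1) + 1*(0)*conj(1) + 1*(-1 + 3*I)*conj(1)]
      = (1/4)[(6) + (-1 - 3*I) + (0) + (-1 + 3*I)] = 4/4 = 1
  <chi_rho, chi_1> = (1/4)[1*(6)*conj(1) + 1*(-1 - 3*I)*conj(I) + 1*(0)*conj(-1) + 1*(-1 + 3*I)*conj(-I)]
      = (1/4)[(6) + (-3 + I) + (0) + (-3 - I)] = 0/4 = 0
  <chi_rho, chi_2> = (1/4)[1*(6)*conj(1) + 1*(-1 - 3*I)*conj(-1) + 1*(0)*conj(1) + 1*(-1 + 3*I)*conj(-1)]
      = (1/4)[(6) + (1 + 3*I) + (0) + (1 - 3*I)] = 8/4 = 2
  <chi_rho, chi_3> = (1/4)[1*(6)*conj(1) + 1*(-1 - 3*I)*conj(-I) + 1*(0)*conj(-1) + 1*(-1 + 3*I)*conj(I)]
      = (1/4)[(6) + (3 - I) + (0) + (3 + I)] = 12/4 = 3
(Exp terms are combined using exp(i*s)*conj(exp(i*t)) = exp(i*(s-t)), and sums of them are collapsed using the identity that for every m > 1 the m distinct m-th roots of unity sum to 0, e.g. 1 + exp(2*I*pi/3) + exp(-2*I*pi/3) = 0.)
Dimension check: dim(rho) = sum (mult * dim) = 1*1 + 0*1 + 2*1 + 3*1 = 6 = chi_rho(e) = 6.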